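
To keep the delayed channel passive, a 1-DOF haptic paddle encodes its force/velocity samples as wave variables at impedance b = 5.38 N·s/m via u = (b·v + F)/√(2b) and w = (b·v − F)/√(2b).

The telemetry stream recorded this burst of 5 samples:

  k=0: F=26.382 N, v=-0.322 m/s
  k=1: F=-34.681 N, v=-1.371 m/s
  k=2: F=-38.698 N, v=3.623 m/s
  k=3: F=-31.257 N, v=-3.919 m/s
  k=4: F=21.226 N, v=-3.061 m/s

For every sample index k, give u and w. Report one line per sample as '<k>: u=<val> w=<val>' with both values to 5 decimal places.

0: u=7.51458 w=-8.57081
1: u=-12.82130 w=8.32408
2: u=-5.85513 w=17.73946
3: u=-15.95650 w=3.10123
4: u=1.45045 w=-11.49127

k=0: b·v=5.38×(-0.322)=-1.73236; √(2b)=3.28024; u=(-1.73236+26.382)/3.28024=7.51458, w=(-1.73236−26.382)/3.28024=-8.57081
k=1: b·v=5.38×(-1.371)=-7.37598; √(2b)=3.28024; u=(-7.37598+(-34.681))/3.28024=-12.82130, w=(-7.37598−(-34.681))/3.28024=8.32408
k=2: b·v=5.38×3.623=19.49174; √(2b)=3.28024; u=(19.49174+(-38.698))/3.28024=-5.85513, w=(19.49174−(-38.698))/3.28024=17.73946
k=3: b·v=5.38×(-3.919)=-21.08422; √(2b)=3.28024; u=(-21.08422+(-31.257))/3.28024=-15.95650, w=(-21.08422−(-31.257))/3.28024=3.10123
k=4: b·v=5.38×(-3.061)=-16.46818; √(2b)=3.28024; u=(-16.46818+21.226)/3.28024=1.45045, w=(-16.46818−21.226)/3.28024=-11.49127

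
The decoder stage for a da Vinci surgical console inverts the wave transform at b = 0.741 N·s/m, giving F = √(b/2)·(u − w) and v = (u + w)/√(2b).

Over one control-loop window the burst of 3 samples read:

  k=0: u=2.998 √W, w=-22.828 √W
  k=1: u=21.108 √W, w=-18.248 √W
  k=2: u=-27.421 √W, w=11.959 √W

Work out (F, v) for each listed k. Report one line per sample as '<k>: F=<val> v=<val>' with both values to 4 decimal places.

k=0: u−w=25.8260, u+w=-19.8300; √(b/2)=0.6087, √(2b)=1.2174; F=0.6087×25.826=15.7200, v=-19.8300/1.2174=-16.2892
k=1: u−w=39.3560, u+w=2.8600; √(b/2)=0.6087, √(2b)=1.2174; F=0.6087×39.356=23.9555, v=2.8600/1.2174=2.3493
k=2: u−w=-39.3800, u+w=-15.4620; √(b/2)=0.6087, √(2b)=1.2174; F=0.6087×(-39.38)=-23.9701, v=-15.4620/1.2174=-12.7011

0: F=15.7200 v=-16.2892
1: F=23.9555 v=2.3493
2: F=-23.9701 v=-12.7011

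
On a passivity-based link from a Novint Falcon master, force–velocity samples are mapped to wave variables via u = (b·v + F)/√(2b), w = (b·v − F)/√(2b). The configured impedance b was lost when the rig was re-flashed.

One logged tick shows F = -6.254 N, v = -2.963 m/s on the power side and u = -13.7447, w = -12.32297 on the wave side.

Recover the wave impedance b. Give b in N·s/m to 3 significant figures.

b = 38.7 N·s/m

u + w = -26.0677;  u + w = √(2b)·v, so √(2b) = -26.0677/(-2.963) = 8.7977.
b = (√(2b))²/2 = 77.4000/2 = 38.7000.
(Check via u − w = 2F/√(2b): u − w = -1.4217, 2F/√(2b) = -1.4217.)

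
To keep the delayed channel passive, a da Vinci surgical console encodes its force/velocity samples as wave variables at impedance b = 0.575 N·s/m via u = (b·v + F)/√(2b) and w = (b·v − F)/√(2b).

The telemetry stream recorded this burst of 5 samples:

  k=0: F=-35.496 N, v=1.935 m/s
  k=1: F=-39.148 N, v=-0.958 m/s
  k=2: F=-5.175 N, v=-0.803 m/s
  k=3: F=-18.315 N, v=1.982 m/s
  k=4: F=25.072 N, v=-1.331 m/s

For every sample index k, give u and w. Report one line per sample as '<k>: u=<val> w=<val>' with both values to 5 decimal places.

0: u=-32.06266 w=34.13772
1: u=-37.01937 w=35.99203
2: u=-5.25627 w=4.39515
3: u=-16.01610 w=18.14155
4: u=22.66609 w=-24.09343

k=0: b·v=0.575×1.935=1.11262; √(2b)=1.07238; u=(1.11262+(-35.496))/1.07238=-32.06266, w=(1.11262−(-35.496))/1.07238=34.13772
k=1: b·v=0.575×(-0.958)=-0.55085; √(2b)=1.07238; u=(-0.55085+(-39.148))/1.07238=-37.01937, w=(-0.55085−(-39.148))/1.07238=35.99203
k=2: b·v=0.575×(-0.803)=-0.46172; √(2b)=1.07238; u=(-0.46172+(-5.175))/1.07238=-5.25627, w=(-0.46172−(-5.175))/1.07238=4.39515
k=3: b·v=0.575×1.982=1.13965; √(2b)=1.07238; u=(1.13965+(-18.315))/1.07238=-16.01610, w=(1.13965−(-18.315))/1.07238=18.14155
k=4: b·v=0.575×(-1.331)=-0.76532; √(2b)=1.07238; u=(-0.76532+25.072)/1.07238=22.66609, w=(-0.76532−25.072)/1.07238=-24.09343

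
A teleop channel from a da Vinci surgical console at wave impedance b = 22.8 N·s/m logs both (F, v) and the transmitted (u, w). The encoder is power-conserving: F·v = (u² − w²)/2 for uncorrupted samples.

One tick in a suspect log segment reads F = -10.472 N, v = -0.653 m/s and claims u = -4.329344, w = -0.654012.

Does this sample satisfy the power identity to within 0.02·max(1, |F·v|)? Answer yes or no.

no

F·v = (-10.472)×(-0.653) = 6.838216 W.
(u² − w²)/2 = (18.743219 − 0.427732)/2 = 9.157744 W.
|Δ| = 2.319528;  2% of max(1, |F·v|) = 0.136764.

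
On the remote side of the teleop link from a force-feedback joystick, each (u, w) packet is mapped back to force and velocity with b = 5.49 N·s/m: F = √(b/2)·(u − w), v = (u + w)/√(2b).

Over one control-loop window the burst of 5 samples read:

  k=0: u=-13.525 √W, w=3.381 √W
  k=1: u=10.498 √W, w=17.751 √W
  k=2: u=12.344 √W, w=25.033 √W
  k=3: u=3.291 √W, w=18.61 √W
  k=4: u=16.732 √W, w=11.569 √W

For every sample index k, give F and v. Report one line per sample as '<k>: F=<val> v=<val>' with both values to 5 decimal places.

k=0: u−w=-16.90600, u+w=-10.14400; √(b/2)=1.65680, √(2b)=3.31361; F=1.65680×(-16.906)=-28.00993, v=-10.14400/3.31361=-3.06132
k=1: u−w=-7.25300, u+w=28.24900; √(b/2)=1.65680, √(2b)=3.31361; F=1.65680×(-7.253)=-12.01680, v=28.24900/3.31361=8.52515
k=2: u−w=-12.68900, u+w=37.37700; √(b/2)=1.65680, √(2b)=3.31361; F=1.65680×(-12.689)=-21.02319, v=37.37700/3.31361=11.27985
k=3: u−w=-15.31900, u+w=21.90100; √(b/2)=1.65680, √(2b)=3.31361; F=1.65680×(-15.319)=-25.38058, v=21.90100/3.31361=6.60941
k=4: u−w=5.16300, u+w=28.30100; √(b/2)=1.65680, √(2b)=3.31361; F=1.65680×5.163=8.55408, v=28.30100/3.31361=8.54084

0: F=-28.00993 v=-3.06132
1: F=-12.01680 v=8.52515
2: F=-21.02319 v=11.27985
3: F=-25.38058 v=6.60941
4: F=8.55408 v=8.54084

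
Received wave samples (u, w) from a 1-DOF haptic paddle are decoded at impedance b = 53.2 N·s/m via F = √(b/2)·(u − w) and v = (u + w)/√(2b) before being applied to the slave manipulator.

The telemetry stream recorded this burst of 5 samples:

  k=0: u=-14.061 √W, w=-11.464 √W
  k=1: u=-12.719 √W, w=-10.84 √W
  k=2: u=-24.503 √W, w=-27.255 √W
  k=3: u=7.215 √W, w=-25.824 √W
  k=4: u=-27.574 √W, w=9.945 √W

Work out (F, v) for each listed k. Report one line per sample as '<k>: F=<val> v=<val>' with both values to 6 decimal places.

0: F=-13.394076 v=-2.474543
1: F=-9.690978 v=-2.283947
2: F=14.193492 v=-5.017723
3: F=170.399263 v=-1.804065
4: F=-193.504947 v=-1.709058

k=0: u−w=-2.597000, u+w=-25.525000; √(b/2)=5.157519, √(2b)=10.315038; F=5.157519×(-2.597)=-13.394076, v=-25.525000/10.315038=-2.474543
k=1: u−w=-1.879000, u+w=-23.559000; √(b/2)=5.157519, √(2b)=10.315038; F=5.157519×(-1.879)=-9.690978, v=-23.559000/10.315038=-2.283947
k=2: u−w=2.752000, u+w=-51.758000; √(b/2)=5.157519, √(2b)=10.315038; F=5.157519×2.752=14.193492, v=-51.758000/10.315038=-5.017723
k=3: u−w=33.039000, u+w=-18.609000; √(b/2)=5.157519, √(2b)=10.315038; F=5.157519×33.039=170.399263, v=-18.609000/10.315038=-1.804065
k=4: u−w=-37.519000, u+w=-17.629000; √(b/2)=5.157519, √(2b)=10.315038; F=5.157519×(-37.519)=-193.504947, v=-17.629000/10.315038=-1.709058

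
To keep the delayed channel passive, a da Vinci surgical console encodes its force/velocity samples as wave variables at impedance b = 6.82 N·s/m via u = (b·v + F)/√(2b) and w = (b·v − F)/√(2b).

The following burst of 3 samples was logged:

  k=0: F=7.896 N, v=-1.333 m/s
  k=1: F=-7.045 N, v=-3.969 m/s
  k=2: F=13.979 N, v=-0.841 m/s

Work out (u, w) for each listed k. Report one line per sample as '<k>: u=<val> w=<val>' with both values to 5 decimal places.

0: u=-0.32358 w=-4.59950
1: u=-9.23677 w=-5.42169
2: u=2.23202 w=-5.33803

k=0: b·v=6.82×(-1.333)=-9.09106; √(2b)=3.69324; u=(-9.09106+7.896)/3.69324=-0.32358, w=(-9.09106−7.896)/3.69324=-4.59950
k=1: b·v=6.82×(-3.969)=-27.06858; √(2b)=3.69324; u=(-27.06858+(-7.045))/3.69324=-9.23677, w=(-27.06858−(-7.045))/3.69324=-5.42169
k=2: b·v=6.82×(-0.841)=-5.73562; √(2b)=3.69324; u=(-5.73562+13.979)/3.69324=2.23202, w=(-5.73562−13.979)/3.69324=-5.33803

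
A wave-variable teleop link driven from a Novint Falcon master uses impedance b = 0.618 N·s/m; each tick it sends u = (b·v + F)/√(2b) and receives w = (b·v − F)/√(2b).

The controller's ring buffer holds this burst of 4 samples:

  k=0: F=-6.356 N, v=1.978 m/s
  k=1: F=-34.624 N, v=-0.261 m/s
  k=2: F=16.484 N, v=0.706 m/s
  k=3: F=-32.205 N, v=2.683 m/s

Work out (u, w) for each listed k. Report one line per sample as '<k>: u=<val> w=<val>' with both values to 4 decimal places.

k=0: b·v=0.618×1.978=1.2224; √(2b)=1.1118; u=(1.2224+(-6.356))/1.1118=-4.6176, w=(1.2224−(-6.356))/1.1118=6.8166
k=1: b·v=0.618×(-0.261)=-0.1613; √(2b)=1.1118; u=(-0.1613+(-34.624))/1.1118=-31.2886, w=(-0.1613−(-34.624))/1.1118=30.9985
k=2: b·v=0.618×0.706=0.4363; √(2b)=1.1118; u=(0.4363+16.484)/1.1118=15.2195, w=(0.4363−16.484)/1.1118=-14.4346
k=3: b·v=0.618×2.683=1.6581; √(2b)=1.1118; u=(1.6581+(-32.205))/1.1118=-27.4763, w=(1.6581−(-32.205))/1.1118=30.4591

0: u=-4.6176 w=6.8166
1: u=-31.2886 w=30.9985
2: u=15.2195 w=-14.4346
3: u=-27.4763 w=30.4591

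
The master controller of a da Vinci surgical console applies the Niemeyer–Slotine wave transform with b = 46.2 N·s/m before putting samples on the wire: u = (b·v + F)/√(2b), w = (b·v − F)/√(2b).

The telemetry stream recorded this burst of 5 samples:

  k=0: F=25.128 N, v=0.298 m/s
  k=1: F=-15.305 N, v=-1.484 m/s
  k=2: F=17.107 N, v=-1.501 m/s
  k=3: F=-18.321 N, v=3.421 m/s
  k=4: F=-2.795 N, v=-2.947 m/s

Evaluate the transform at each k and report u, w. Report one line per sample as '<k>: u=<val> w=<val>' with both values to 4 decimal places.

k=0: b·v=46.2×0.298=13.7676; √(2b)=9.6125; u=(13.7676+25.128)/9.6125=4.0464, w=(13.7676−25.128)/9.6125=-1.1818
k=1: b·v=46.2×(-1.484)=-68.5608; √(2b)=9.6125; u=(-68.5608+(-15.305))/9.6125=-8.7247, w=(-68.5608−(-15.305))/9.6125=-5.5403
k=2: b·v=46.2×(-1.501)=-69.3462; √(2b)=9.6125; u=(-69.3462+17.107)/9.6125=-5.4345, w=(-69.3462−17.107)/9.6125=-8.9938
k=3: b·v=46.2×3.421=158.0502; √(2b)=9.6125; u=(158.0502+(-18.321))/9.6125=14.5362, w=(158.0502−(-18.321))/9.6125=18.3481
k=4: b·v=46.2×(-2.947)=-136.1514; √(2b)=9.6125; u=(-136.1514+(-2.795))/9.6125=-14.4548, w=(-136.1514−(-2.795))/9.6125=-13.8732

0: u=4.0464 w=-1.1818
1: u=-8.7247 w=-5.5403
2: u=-5.4345 w=-8.9938
3: u=14.5362 w=18.3481
4: u=-14.4548 w=-13.8732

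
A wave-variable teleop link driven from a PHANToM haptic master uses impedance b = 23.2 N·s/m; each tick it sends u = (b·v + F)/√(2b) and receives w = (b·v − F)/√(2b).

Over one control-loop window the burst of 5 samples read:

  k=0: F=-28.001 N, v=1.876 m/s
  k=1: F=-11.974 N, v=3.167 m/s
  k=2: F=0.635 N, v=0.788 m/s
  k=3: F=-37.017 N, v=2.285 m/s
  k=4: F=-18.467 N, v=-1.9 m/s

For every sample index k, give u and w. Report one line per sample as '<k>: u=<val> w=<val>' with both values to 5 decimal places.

k=0: b·v=23.2×1.876=43.52320; √(2b)=6.81175; u=(43.52320+(-28.001))/6.81175=2.27874, w=(43.52320−(-28.001))/6.81175=10.50011
k=1: b·v=23.2×3.167=73.47440; √(2b)=6.81175; u=(73.47440+(-11.974))/6.81175=9.02857, w=(73.47440−(-11.974))/6.81175=12.54426
k=2: b·v=23.2×0.788=18.28160; √(2b)=6.81175; u=(18.28160+0.635)/6.81175=2.77705, w=(18.28160−0.635)/6.81175=2.59061
k=3: b·v=23.2×2.285=53.01200; √(2b)=6.81175; u=(53.01200+(-37.017))/6.81175=2.34815, w=(53.01200−(-37.017))/6.81175=13.21671
k=4: b·v=23.2×(-1.9)=-44.08000; √(2b)=6.81175; u=(-44.08000+(-18.467))/6.81175=-9.18222, w=(-44.08000−(-18.467))/6.81175=-3.76012

0: u=2.27874 w=10.50011
1: u=9.02857 w=12.54426
2: u=2.77705 w=2.59061
3: u=2.34815 w=13.21671
4: u=-9.18222 w=-3.76012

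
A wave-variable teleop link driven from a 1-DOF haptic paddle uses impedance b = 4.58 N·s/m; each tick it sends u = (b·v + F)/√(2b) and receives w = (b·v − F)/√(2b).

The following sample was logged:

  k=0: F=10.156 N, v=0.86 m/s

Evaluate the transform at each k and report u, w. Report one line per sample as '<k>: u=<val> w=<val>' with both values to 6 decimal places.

0: u=4.657053 w=-2.054221

k=0: b·v=4.58×0.86=3.938800; √(2b)=3.026549; u=(3.938800+10.156)/3.026549=4.657053, w=(3.938800−10.156)/3.026549=-2.054221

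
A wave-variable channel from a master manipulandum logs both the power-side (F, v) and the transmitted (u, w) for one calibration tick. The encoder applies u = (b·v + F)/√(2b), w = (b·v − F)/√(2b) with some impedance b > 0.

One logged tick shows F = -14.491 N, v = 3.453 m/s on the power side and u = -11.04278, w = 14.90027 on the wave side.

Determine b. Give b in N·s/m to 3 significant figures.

u + w = 3.8575;  u + w = √(2b)·v, so √(2b) = 3.8575/3.453 = 1.1171.
b = (√(2b))²/2 = 1.2480/2 = 0.6240.
(Check via u − w = 2F/√(2b): u − w = -25.9430, 2F/√(2b) = -25.9430.)

b = 0.624 N·s/m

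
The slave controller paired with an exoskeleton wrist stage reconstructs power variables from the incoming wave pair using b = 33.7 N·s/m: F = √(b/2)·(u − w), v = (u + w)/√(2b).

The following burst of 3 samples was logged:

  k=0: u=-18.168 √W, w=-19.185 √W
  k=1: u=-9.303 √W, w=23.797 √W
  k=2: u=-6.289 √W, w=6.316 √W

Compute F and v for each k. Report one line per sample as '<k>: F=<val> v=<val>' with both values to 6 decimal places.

0: F=4.174658 v=-4.549834
1: F=-135.871367 v=1.765462
2: F=-51.741951 v=0.003289

k=0: u−w=1.017000, u+w=-37.353000; √(b/2)=4.104875, √(2b)=8.209750; F=4.104875×1.017=4.174658, v=-37.353000/8.209750=-4.549834
k=1: u−w=-33.100000, u+w=14.494000; √(b/2)=4.104875, √(2b)=8.209750; F=4.104875×(-33.1)=-135.871367, v=14.494000/8.209750=1.765462
k=2: u−w=-12.605000, u+w=0.027000; √(b/2)=4.104875, √(2b)=8.209750; F=4.104875×(-12.605)=-51.741951, v=0.027000/8.209750=0.003289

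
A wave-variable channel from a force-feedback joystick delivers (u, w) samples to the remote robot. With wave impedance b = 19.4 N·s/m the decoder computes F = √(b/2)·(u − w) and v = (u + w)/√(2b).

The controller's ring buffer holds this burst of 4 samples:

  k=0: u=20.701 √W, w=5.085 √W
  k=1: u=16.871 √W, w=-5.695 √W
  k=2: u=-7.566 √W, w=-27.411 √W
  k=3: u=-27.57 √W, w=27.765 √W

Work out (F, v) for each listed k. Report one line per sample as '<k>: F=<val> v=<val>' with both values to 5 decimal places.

0: F=48.63576 v=4.13969
1: F=70.28141 v=1.79420
2: F=61.80690 v=-5.61522
3: F=-172.33988 v=0.03131

k=0: u−w=15.61600, u+w=25.78600; √(b/2)=3.11448, √(2b)=6.22896; F=3.11448×15.616=48.63576, v=25.78600/6.22896=4.13969
k=1: u−w=22.56600, u+w=11.17600; √(b/2)=3.11448, √(2b)=6.22896; F=3.11448×22.566=70.28141, v=11.17600/6.22896=1.79420
k=2: u−w=19.84500, u+w=-34.97700; √(b/2)=3.11448, √(2b)=6.22896; F=3.11448×19.845=61.80690, v=-34.97700/6.22896=-5.61522
k=3: u−w=-55.33500, u+w=0.19500; √(b/2)=3.11448, √(2b)=6.22896; F=3.11448×(-55.335)=-172.33988, v=0.19500/6.22896=0.03131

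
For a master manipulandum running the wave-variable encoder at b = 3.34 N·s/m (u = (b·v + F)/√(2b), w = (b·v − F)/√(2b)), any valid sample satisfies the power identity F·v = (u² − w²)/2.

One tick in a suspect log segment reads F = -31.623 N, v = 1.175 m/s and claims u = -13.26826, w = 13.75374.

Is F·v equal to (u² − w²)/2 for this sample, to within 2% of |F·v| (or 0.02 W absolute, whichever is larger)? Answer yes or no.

no

F·v = (-31.623)×1.175 = -37.1570 W.
(u² − w²)/2 = (176.0467 − 189.1654)/2 = -6.5593 W.
|Δ| = 30.5977;  2% of max(1, |F·v|) = 0.7431.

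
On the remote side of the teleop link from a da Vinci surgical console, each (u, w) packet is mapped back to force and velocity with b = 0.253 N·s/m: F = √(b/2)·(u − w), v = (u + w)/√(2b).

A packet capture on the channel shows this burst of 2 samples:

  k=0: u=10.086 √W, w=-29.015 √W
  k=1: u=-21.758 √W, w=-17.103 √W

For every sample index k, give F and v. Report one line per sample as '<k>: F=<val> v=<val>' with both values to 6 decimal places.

0: F=13.906990 v=-26.610462
1: F=-1.655636 v=-54.630945

k=0: u−w=39.101000, u+w=-18.929000; √(b/2)=0.355668, √(2b)=0.711337; F=0.355668×39.101=13.906990, v=-18.929000/0.711337=-26.610462
k=1: u−w=-4.655000, u+w=-38.861000; √(b/2)=0.355668, √(2b)=0.711337; F=0.355668×(-4.655)=-1.655636, v=-38.861000/0.711337=-54.630945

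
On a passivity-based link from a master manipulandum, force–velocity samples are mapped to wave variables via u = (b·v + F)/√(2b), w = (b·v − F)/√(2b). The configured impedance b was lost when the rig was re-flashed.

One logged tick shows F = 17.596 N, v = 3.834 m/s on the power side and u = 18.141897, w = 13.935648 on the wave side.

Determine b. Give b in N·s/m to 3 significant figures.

b = 35 N·s/m

u + w = 32.077545;  u + w = √(2b)·v, so √(2b) = 32.077545/3.834 = 8.366600.
b = (√(2b))²/2 = 69.999998/2 = 34.999999.
(Check via u − w = 2F/√(2b): u − w = 4.206249, 2F/√(2b) = 4.206249.)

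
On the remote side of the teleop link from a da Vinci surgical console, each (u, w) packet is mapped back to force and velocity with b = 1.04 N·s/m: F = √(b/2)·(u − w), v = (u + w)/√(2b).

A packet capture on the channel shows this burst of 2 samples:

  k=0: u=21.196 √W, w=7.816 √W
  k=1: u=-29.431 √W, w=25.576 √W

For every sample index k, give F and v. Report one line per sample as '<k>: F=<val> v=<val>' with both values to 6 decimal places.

k=0: u−w=13.380000, u+w=29.012000; √(b/2)=0.721110, √(2b)=1.442221; F=0.721110×13.38=9.648455, v=29.012000/1.442221=20.116203
k=1: u−w=-55.007000, u+w=-3.855000; √(b/2)=0.721110, √(2b)=1.442221; F=0.721110×(-55.007)=-39.666112, v=-3.855000/1.442221=-2.672962

0: F=9.648455 v=20.116203
1: F=-39.666112 v=-2.672962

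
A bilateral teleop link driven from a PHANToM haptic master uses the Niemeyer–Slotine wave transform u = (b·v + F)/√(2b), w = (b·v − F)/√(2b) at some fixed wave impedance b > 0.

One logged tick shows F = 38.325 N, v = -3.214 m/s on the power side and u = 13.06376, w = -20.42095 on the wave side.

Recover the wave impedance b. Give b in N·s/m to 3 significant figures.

u + w = -7.3572;  u + w = √(2b)·v, so √(2b) = -7.3572/(-3.214) = 2.2891.
b = (√(2b))²/2 = 5.2400/2 = 2.6200.
(Check via u − w = 2F/√(2b): u − w = 33.4847, 2F/√(2b) = 33.4847.)

b = 2.62 N·s/m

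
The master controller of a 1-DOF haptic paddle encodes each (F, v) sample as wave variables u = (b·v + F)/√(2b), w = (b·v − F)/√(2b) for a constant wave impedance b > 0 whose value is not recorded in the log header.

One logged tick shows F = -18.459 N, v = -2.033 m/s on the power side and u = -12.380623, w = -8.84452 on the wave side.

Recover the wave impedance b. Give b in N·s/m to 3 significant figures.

b = 54.5 N·s/m

u + w = -21.225143;  u + w = √(2b)·v, so √(2b) = -21.225143/(-2.033) = 10.440306.
b = (√(2b))²/2 = 108.999999/2 = 54.499999.
(Check via u − w = 2F/√(2b): u − w = -3.536103, 2F/√(2b) = -3.536103.)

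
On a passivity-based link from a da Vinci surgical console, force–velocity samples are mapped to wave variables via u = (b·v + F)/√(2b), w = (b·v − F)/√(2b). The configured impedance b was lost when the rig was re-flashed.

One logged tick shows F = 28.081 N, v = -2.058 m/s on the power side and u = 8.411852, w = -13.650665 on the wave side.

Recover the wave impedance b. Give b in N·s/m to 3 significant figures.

b = 3.24 N·s/m

u + w = -5.238813;  u + w = √(2b)·v, so √(2b) = -5.238813/(-2.058) = 2.545585.
b = (√(2b))²/2 = 6.480001/2 = 3.240000.
(Check via u − w = 2F/√(2b): u − w = 22.062517, 2F/√(2b) = 22.062516.)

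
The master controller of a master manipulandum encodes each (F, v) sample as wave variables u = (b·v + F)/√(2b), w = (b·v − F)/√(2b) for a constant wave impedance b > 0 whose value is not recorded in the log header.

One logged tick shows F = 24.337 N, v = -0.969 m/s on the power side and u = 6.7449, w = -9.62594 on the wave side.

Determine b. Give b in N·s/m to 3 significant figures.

u + w = -2.88104;  u + w = √(2b)·v, so √(2b) = -2.88104/(-0.969) = 2.97321.
b = (√(2b))²/2 = 8.83997/2 = 4.41999.
(Check via u − w = 2F/√(2b): u − w = 16.37084, 2F/√(2b) = 16.37086.)

b = 4.42 N·s/m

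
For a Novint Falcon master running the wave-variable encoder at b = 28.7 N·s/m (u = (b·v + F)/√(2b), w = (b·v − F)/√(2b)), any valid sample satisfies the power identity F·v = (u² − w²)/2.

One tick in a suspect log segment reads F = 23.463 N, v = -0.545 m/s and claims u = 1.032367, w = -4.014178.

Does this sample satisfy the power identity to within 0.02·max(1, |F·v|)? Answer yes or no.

F·v = 23.463×(-0.545) = -12.787335 W.
(u² − w²)/2 = (1.065782 − 16.113625)/2 = -7.523922 W.
|Δ| = 5.263413;  2% of max(1, |F·v|) = 0.255747.

no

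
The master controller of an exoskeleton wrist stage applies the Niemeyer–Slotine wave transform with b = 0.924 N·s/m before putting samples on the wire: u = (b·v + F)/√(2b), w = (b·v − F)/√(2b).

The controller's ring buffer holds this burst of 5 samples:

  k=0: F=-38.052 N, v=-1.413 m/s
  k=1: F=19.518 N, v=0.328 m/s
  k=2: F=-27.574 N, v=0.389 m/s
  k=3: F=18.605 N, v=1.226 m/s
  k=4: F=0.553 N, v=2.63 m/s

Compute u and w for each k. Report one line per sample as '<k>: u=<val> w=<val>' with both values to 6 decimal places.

0: u=-28.951946 w=27.031097
1: u=14.580626 w=-14.134738
2: u=-20.019370 w=20.548181
3: u=14.519387 w=-12.852749
4: u=2.194420 w=1.380833

k=0: b·v=0.924×(-1.413)=-1.305612; √(2b)=1.359412; u=(-1.305612+(-38.052))/1.359412=-28.951946, w=(-1.305612−(-38.052))/1.359412=27.031097
k=1: b·v=0.924×0.328=0.303072; √(2b)=1.359412; u=(0.303072+19.518)/1.359412=14.580626, w=(0.303072−19.518)/1.359412=-14.134738
k=2: b·v=0.924×0.389=0.359436; √(2b)=1.359412; u=(0.359436+(-27.574))/1.359412=-20.019370, w=(0.359436−(-27.574))/1.359412=20.548181
k=3: b·v=0.924×1.226=1.132824; √(2b)=1.359412; u=(1.132824+18.605)/1.359412=14.519387, w=(1.132824−18.605)/1.359412=-12.852749
k=4: b·v=0.924×2.63=2.430120; √(2b)=1.359412; u=(2.430120+0.553)/1.359412=2.194420, w=(2.430120−0.553)/1.359412=1.380833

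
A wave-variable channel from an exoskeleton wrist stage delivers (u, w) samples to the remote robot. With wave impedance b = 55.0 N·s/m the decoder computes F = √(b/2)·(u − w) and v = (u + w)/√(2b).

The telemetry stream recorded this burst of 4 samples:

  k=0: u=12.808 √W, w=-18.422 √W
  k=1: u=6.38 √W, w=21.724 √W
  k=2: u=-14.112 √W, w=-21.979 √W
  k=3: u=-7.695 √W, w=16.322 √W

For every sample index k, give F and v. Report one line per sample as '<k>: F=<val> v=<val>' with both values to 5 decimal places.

k=0: u−w=31.23000, u+w=-5.61400; √(b/2)=5.24404, √(2b)=10.48809; F=5.24404×31.23=163.77150, v=-5.61400/10.48809=-0.53527
k=1: u−w=-15.34400, u+w=28.10400; √(b/2)=5.24404, √(2b)=10.48809; F=5.24404×(-15.344)=-80.46461, v=28.10400/10.48809=2.67961
k=2: u−w=7.86700, u+w=-36.09100; √(b/2)=5.24404, √(2b)=10.48809; F=5.24404×7.867=41.25490, v=-36.09100/10.48809=-3.44114
k=3: u−w=-24.01700, u+w=8.62700; √(b/2)=5.24404, √(2b)=10.48809; F=5.24404×(-24.017)=-125.94621, v=8.62700/10.48809=0.82255

0: F=163.77150 v=-0.53527
1: F=-80.46461 v=2.67961
2: F=41.25490 v=-3.44114
3: F=-125.94621 v=0.82255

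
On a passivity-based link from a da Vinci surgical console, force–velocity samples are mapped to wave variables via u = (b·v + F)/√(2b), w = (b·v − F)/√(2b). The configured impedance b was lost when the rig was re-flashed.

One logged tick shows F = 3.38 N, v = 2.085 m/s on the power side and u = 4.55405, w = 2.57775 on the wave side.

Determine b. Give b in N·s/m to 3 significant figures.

u + w = 7.1318;  u + w = √(2b)·v, so √(2b) = 7.1318/2.085 = 3.4205.
b = (√(2b))²/2 = 11.7000/2 = 5.8500.
(Check via u − w = 2F/√(2b): u − w = 1.9763, 2F/√(2b) = 1.9763.)

b = 5.85 N·s/m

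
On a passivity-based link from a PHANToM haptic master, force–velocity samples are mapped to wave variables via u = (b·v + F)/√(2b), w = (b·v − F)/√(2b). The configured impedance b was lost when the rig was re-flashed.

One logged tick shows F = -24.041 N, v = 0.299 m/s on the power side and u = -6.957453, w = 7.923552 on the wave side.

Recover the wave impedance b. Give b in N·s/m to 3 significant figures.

u + w = 0.966099;  u + w = √(2b)·v, so √(2b) = 0.966099/0.299 = 3.231100.
b = (√(2b))²/2 = 10.440009/2 = 5.220005.
(Check via u − w = 2F/√(2b): u − w = -14.881005, 2F/√(2b) = -14.880999.)

b = 5.22 N·s/m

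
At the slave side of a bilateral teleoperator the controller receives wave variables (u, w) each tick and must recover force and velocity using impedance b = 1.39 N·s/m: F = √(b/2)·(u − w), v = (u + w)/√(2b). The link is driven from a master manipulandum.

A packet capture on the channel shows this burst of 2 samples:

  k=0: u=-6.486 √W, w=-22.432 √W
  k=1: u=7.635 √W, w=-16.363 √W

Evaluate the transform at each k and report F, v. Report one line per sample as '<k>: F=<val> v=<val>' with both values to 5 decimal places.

k=0: u−w=15.94600, u+w=-28.91800; √(b/2)=0.83367, √(2b)=1.66733; F=0.83367×15.946=13.29365, v=-28.91800/1.66733=-17.34386
k=1: u−w=23.99800, u+w=-8.72800; √(b/2)=0.83367, √(2b)=1.66733; F=0.83367×23.998=20.00633, v=-8.72800/1.66733=-5.23471

0: F=13.29365 v=-17.34386
1: F=20.00633 v=-5.23471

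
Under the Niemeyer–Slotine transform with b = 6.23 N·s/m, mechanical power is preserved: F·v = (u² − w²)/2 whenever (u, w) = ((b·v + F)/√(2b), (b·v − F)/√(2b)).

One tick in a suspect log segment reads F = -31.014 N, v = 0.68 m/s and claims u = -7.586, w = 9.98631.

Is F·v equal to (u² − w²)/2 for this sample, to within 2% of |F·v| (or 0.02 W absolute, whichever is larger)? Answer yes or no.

yes

F·v = (-31.014)×0.68 = -21.0895 W.
(u² − w²)/2 = (57.5474 − 99.7264)/2 = -21.0895 W.
|Δ| = 0.0000;  2% of max(1, |F·v|) = 0.4218.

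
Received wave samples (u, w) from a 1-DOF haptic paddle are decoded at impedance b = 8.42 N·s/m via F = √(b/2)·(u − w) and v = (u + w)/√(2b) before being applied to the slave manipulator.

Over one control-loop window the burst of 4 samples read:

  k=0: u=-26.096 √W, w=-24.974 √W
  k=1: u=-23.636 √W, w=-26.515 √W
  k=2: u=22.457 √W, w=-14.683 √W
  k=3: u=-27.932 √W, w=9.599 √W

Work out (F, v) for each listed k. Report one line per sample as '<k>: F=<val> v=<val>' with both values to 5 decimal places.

k=0: u−w=-1.12200, u+w=-51.07000; √(b/2)=2.05183, √(2b)=4.10366; F=2.05183×(-1.122)=-2.30215, v=-51.07000/4.10366=-12.44500
k=1: u−w=2.87900, u+w=-50.15100; √(b/2)=2.05183, √(2b)=4.10366; F=2.05183×2.879=5.90721, v=-50.15100/4.10366=-12.22105
k=2: u−w=37.14000, u+w=7.77400; √(b/2)=2.05183, √(2b)=4.10366; F=2.05183×37.14=76.20491, v=7.77400/4.10366=1.89441
k=3: u−w=-37.53100, u+w=-18.33300; √(b/2)=2.05183, √(2b)=4.10366; F=2.05183×(-37.531)=-77.00717, v=-18.33300/4.10366=-4.46748

0: F=-2.30215 v=-12.44500
1: F=5.90721 v=-12.22105
2: F=76.20491 v=1.89441
3: F=-77.00717 v=-4.46748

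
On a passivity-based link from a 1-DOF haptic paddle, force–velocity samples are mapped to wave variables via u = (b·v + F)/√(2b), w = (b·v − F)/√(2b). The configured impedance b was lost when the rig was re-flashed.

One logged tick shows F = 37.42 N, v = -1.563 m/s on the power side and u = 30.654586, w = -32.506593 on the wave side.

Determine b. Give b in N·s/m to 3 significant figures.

b = 0.702 N·s/m

u + w = -1.852007;  u + w = √(2b)·v, so √(2b) = -1.852007/(-1.563) = 1.184905.
b = (√(2b))²/2 = 1.404001/2 = 0.702000.
(Check via u − w = 2F/√(2b): u − w = 63.161179, 2F/√(2b) = 63.161165.)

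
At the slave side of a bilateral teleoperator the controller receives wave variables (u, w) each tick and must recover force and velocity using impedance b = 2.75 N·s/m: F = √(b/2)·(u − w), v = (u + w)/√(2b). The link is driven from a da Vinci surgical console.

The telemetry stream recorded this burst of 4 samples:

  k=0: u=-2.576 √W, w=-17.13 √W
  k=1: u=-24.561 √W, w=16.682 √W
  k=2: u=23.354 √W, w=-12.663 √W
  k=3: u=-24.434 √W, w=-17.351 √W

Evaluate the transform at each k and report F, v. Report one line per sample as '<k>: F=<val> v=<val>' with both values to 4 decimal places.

k=0: u−w=14.5540, u+w=-19.7060; √(b/2)=1.1726, √(2b)=2.3452; F=1.1726×14.554=17.0661, v=-19.7060/2.3452=-8.4027
k=1: u−w=-41.2430, u+w=-7.8790; √(b/2)=1.1726, √(2b)=2.3452; F=1.1726×(-41.243)=-48.3617, v=-7.8790/2.3452=-3.3596
k=2: u−w=36.0170, u+w=10.6910; √(b/2)=1.1726, √(2b)=2.3452; F=1.1726×36.017=42.2337, v=10.6910/2.3452=4.5587
k=3: u−w=-7.0830, u+w=-41.7850; √(b/2)=1.1726, √(2b)=2.3452; F=1.1726×(-7.083)=-8.3056, v=-41.7850/2.3452=-17.8172

0: F=17.0661 v=-8.4027
1: F=-48.3617 v=-3.3596
2: F=42.2337 v=4.5587
3: F=-8.3056 v=-17.8172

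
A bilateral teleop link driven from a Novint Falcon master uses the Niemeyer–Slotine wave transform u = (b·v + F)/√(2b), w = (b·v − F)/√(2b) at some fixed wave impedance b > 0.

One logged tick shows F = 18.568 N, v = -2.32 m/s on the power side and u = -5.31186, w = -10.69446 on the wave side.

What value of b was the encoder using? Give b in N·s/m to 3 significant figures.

b = 23.8 N·s/m

u + w = -16.00632;  u + w = √(2b)·v, so √(2b) = -16.00632/(-2.32) = 6.89928.
b = (√(2b))²/2 = 47.60001/2 = 23.80000.
(Check via u − w = 2F/√(2b): u − w = 5.38260, 2F/√(2b) = 5.38259.)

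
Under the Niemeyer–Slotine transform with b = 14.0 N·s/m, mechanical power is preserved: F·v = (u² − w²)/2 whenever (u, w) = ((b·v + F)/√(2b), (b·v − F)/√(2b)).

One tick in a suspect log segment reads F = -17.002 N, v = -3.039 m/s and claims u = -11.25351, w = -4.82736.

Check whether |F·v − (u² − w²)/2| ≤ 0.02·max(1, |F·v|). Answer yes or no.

F·v = (-17.002)×(-3.039) = 51.6691 W.
(u² − w²)/2 = (126.6415 − 23.3034)/2 = 51.6690 W.
|Δ| = 0.0000;  2% of max(1, |F·v|) = 1.0334.

yes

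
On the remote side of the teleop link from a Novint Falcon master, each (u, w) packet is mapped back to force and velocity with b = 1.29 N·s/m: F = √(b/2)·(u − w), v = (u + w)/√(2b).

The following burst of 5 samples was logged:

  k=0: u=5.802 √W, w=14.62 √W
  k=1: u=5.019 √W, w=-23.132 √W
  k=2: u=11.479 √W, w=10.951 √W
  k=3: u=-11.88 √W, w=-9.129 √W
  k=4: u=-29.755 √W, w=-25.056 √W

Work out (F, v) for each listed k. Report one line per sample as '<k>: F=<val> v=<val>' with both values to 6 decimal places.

k=0: u−w=-8.818000, u+w=20.422000; √(b/2)=0.803119, √(2b)=1.606238; F=0.803119×(-8.818)=-7.081903, v=20.422000/1.606238=12.714182
k=1: u−w=28.151000, u+w=-18.113000; √(b/2)=0.803119, √(2b)=1.606238; F=0.803119×28.151=22.608601, v=-18.113000/1.606238=-11.276661
k=2: u−w=0.528000, u+w=22.430000; √(b/2)=0.803119, √(2b)=1.606238; F=0.803119×0.528=0.424047, v=22.430000/1.606238=13.964308
k=3: u−w=-2.751000, u+w=-21.009000; √(b/2)=0.803119, √(2b)=1.606238; F=0.803119×(-2.751)=-2.209380, v=-21.009000/1.606238=-13.079632
k=4: u−w=-4.699000, u+w=-54.811000; √(b/2)=0.803119, √(2b)=1.606238; F=0.803119×(-4.699)=-3.773856, v=-54.811000/1.606238=-34.123838

0: F=-7.081903 v=12.714182
1: F=22.608601 v=-11.276661
2: F=0.424047 v=13.964308
3: F=-2.209380 v=-13.079632
4: F=-3.773856 v=-34.123838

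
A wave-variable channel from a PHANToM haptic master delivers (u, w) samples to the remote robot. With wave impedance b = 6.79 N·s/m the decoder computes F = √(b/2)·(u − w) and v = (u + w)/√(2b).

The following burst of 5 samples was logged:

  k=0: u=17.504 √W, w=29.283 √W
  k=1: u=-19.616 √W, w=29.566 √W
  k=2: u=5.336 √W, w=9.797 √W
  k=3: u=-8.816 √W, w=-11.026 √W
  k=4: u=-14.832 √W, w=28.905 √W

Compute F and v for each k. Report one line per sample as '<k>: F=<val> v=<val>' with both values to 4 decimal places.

k=0: u−w=-11.7790, u+w=46.7870; √(b/2)=1.8426, √(2b)=3.6851; F=1.8426×(-11.779)=-21.7034, v=46.7870/3.6851=12.6962
k=1: u−w=-49.1820, u+w=9.9500; √(b/2)=1.8426, √(2b)=3.6851; F=1.8426×(-49.182)=-90.6204, v=9.9500/3.6851=2.7001
k=2: u−w=-4.4610, u+w=15.1330; √(b/2)=1.8426, √(2b)=3.6851; F=1.8426×(-4.461)=-8.2196, v=15.1330/3.6851=4.1065
k=3: u−w=2.2100, u+w=-19.8420; √(b/2)=1.8426, √(2b)=3.6851; F=1.8426×2.21=4.0720, v=-19.8420/3.6851=-5.3844
k=4: u−w=-43.7370, u+w=14.0730; √(b/2)=1.8426, √(2b)=3.6851; F=1.8426×(-43.737)=-80.5877, v=14.0730/3.6851=3.8189

0: F=-21.7034 v=12.6962
1: F=-90.6204 v=2.7001
2: F=-8.2196 v=4.1065
3: F=4.0720 v=-5.3844
4: F=-80.5877 v=3.8189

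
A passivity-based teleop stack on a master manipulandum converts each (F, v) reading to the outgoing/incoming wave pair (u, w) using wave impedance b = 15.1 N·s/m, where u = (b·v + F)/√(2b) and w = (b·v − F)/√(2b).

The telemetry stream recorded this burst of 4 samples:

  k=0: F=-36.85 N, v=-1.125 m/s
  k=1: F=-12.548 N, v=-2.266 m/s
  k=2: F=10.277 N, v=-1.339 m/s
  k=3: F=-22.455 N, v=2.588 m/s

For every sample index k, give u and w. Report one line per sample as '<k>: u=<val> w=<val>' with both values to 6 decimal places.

k=0: b·v=15.1×(-1.125)=-16.987500; √(2b)=5.495453; u=(-16.987500+(-36.85))/5.495453=-9.796736, w=(-16.987500−(-36.85))/5.495453=3.614352
k=1: b·v=15.1×(-2.266)=-34.216600; √(2b)=5.495453; u=(-34.216600+(-12.548))/5.495453=-8.509690, w=(-34.216600−(-12.548))/5.495453=-3.943005
k=2: b·v=15.1×(-1.339)=-20.218900; √(2b)=5.495453; u=(-20.218900+10.277)/5.495453=-1.809114, w=(-20.218900−10.277)/5.495453=-5.549297
k=3: b·v=15.1×2.588=39.078800; √(2b)=5.495453; u=(39.078800+(-22.455))/5.495453=3.025010, w=(39.078800−(-22.455))/5.495453=11.197221

0: u=-9.796736 w=3.614352
1: u=-8.509690 w=-3.943005
2: u=-1.809114 w=-5.549297
3: u=3.025010 w=11.197221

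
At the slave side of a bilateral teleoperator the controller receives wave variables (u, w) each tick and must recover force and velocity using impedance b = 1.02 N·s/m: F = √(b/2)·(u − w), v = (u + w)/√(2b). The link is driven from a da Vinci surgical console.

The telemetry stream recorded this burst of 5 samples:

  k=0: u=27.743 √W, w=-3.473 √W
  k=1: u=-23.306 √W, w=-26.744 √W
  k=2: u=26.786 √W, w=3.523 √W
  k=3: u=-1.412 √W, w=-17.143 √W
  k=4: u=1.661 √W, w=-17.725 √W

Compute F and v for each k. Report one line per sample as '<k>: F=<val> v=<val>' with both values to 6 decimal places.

0: F=22.292683 v=16.992399
1: F=2.455223 v=-35.042009
2: F=16.613105 v=21.220545
3: F=11.234181 v=-12.991098
4: F=13.844373 v=-11.247050

k=0: u−w=31.216000, u+w=24.270000; √(b/2)=0.714143, √(2b)=1.428286; F=0.714143×31.216=22.292683, v=24.270000/1.428286=16.992399
k=1: u−w=3.438000, u+w=-50.050000; √(b/2)=0.714143, √(2b)=1.428286; F=0.714143×3.438=2.455223, v=-50.050000/1.428286=-35.042009
k=2: u−w=23.263000, u+w=30.309000; √(b/2)=0.714143, √(2b)=1.428286; F=0.714143×23.263=16.613105, v=30.309000/1.428286=21.220545
k=3: u−w=15.731000, u+w=-18.555000; √(b/2)=0.714143, √(2b)=1.428286; F=0.714143×15.731=11.234181, v=-18.555000/1.428286=-12.991098
k=4: u−w=19.386000, u+w=-16.064000; √(b/2)=0.714143, √(2b)=1.428286; F=0.714143×19.386=13.844373, v=-16.064000/1.428286=-11.247050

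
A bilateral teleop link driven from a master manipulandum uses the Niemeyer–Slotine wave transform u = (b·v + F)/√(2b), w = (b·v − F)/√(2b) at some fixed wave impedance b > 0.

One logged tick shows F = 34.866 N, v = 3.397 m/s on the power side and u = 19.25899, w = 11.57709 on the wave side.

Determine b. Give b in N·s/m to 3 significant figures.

u + w = 30.83608;  u + w = √(2b)·v, so √(2b) = 30.83608/3.397 = 9.07744.
b = (√(2b))²/2 = 82.40000/2 = 41.20000.
(Check via u − w = 2F/√(2b): u − w = 7.68190, 2F/√(2b) = 7.68190.)

b = 41.2 N·s/m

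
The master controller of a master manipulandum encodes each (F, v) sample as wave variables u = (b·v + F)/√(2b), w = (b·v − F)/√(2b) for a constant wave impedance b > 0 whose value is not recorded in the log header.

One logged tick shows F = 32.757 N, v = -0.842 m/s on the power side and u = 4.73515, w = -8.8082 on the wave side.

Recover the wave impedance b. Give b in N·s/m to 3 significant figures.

b = 11.7 N·s/m

u + w = -4.0730;  u + w = √(2b)·v, so √(2b) = -4.0730/(-0.842) = 4.8374.
b = (√(2b))²/2 = 23.4000/2 = 11.7000.
(Check via u − w = 2F/√(2b): u − w = 13.5434, 2F/√(2b) = 13.5434.)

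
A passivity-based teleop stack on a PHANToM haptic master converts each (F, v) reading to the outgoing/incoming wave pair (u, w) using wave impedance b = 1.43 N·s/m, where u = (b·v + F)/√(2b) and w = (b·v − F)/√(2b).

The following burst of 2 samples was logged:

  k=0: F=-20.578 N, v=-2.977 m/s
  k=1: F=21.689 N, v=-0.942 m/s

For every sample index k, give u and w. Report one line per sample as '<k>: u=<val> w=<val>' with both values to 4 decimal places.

0: u=-14.6853 w=9.6507
1: u=12.0284 w=-13.6215

k=0: b·v=1.43×(-2.977)=-4.2571; √(2b)=1.6912; u=(-4.2571+(-20.578))/1.6912=-14.6853, w=(-4.2571−(-20.578))/1.6912=9.6507
k=1: b·v=1.43×(-0.942)=-1.3471; √(2b)=1.6912; u=(-1.3471+21.689)/1.6912=12.0284, w=(-1.3471−21.689)/1.6912=-13.6215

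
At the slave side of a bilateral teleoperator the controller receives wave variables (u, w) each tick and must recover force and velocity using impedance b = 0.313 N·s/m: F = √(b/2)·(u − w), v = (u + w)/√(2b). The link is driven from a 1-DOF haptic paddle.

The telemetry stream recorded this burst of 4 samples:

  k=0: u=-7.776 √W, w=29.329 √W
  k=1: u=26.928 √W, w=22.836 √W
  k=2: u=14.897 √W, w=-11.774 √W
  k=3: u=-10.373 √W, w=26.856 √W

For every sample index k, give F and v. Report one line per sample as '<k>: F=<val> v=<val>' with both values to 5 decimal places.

k=0: u−w=-37.10500, u+w=21.55300; √(b/2)=0.39560, √(2b)=0.79120; F=0.39560×(-37.105)=-14.67877, v=21.55300/0.79120=27.24084
k=1: u−w=4.09200, u+w=49.76400; √(b/2)=0.39560, √(2b)=0.79120; F=0.39560×4.092=1.61880, v=49.76400/0.79120=62.89674
k=2: u−w=26.67100, u+w=3.12300; √(b/2)=0.39560, √(2b)=0.79120; F=0.39560×26.671=10.55107, v=3.12300/0.79120=3.94716
k=3: u−w=-37.22900, u+w=16.48300; √(b/2)=0.39560, √(2b)=0.79120; F=0.39560×(-37.229)=-14.72782, v=16.48300/0.79120=20.83287

0: F=-14.67877 v=27.24084
1: F=1.61880 v=62.89674
2: F=10.55107 v=3.94716
3: F=-14.72782 v=20.83287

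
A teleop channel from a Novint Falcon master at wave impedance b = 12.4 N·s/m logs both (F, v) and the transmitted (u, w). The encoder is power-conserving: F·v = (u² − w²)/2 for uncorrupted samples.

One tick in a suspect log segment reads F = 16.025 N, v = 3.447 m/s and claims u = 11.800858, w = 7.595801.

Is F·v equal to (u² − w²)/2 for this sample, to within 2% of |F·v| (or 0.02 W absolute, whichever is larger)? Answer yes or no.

F·v = 16.025×3.447 = 55.238175 W.
(u² − w²)/2 = (139.260250 − 57.696193)/2 = 40.782028 W.
|Δ| = 14.456147;  2% of max(1, |F·v|) = 1.104764.

no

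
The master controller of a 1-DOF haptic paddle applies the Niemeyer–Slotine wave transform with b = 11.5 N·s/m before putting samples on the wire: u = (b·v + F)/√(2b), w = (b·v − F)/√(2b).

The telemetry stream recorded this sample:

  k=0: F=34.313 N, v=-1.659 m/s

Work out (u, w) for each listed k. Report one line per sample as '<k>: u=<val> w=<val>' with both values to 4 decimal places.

k=0: b·v=11.5×(-1.659)=-19.0785; √(2b)=4.7958; u=(-19.0785+34.313)/4.7958=3.1766, w=(-19.0785−34.313)/4.7958=-11.1329

0: u=3.1766 w=-11.1329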